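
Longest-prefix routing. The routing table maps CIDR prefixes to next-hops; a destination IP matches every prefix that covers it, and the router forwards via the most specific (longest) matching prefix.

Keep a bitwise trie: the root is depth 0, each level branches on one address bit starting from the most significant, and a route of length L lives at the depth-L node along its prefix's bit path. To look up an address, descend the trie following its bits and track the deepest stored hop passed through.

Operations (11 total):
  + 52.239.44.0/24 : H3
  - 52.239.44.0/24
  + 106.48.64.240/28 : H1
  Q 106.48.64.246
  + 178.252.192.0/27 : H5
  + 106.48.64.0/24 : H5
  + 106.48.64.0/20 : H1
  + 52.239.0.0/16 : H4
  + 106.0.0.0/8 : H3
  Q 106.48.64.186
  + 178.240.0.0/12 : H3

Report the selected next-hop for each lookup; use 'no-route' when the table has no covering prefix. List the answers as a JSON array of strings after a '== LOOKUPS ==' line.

Trace:
  + 52.239.44.0/24 (H3) depth=24
  del 52.239.44.0/24 (clear depth 24)
  + 106.48.64.240/28 (H1) depth=28
  ? 106.48.64.246  path d0:-→d1:-→d2:-→d3:-→d4:-→d5:-→d6:-→d7:-→d8:-→d9:-→d10:-→d11:-→d12:-→d13:-→d14:-→d15:-→d16:-→d17:-→d18:-→d19:-→d20:-→d21:-→d22:-→d23:-→d24:-→d25:-→d26:-→d27:-→d28:H1  best=H1
  + 178.252.192.0/27 (H5) depth=27
  + 106.48.64.0/24 (H5) depth=24
  + 106.48.64.0/20 (H1) depth=20
  + 52.239.0.0/16 (H4) depth=16
  + 106.0.0.0/8 (H3) depth=8
  ? 106.48.64.186  path d0:-→d1:-→d2:-→d3:-→d4:-→d5:-→d6:-→d7:-→d8:H3→d9:-→d10:-→d11:-→d12:-→d13:-→d14:-→d15:-→d16:-→d17:-→d18:-→d19:-→d20:H1→d21:-→d22:-→d23:-→d24:H5→d25:-  best=H5
  + 178.240.0.0/12 (H3) depth=12

== LOOKUPS ==
["H1","H5"]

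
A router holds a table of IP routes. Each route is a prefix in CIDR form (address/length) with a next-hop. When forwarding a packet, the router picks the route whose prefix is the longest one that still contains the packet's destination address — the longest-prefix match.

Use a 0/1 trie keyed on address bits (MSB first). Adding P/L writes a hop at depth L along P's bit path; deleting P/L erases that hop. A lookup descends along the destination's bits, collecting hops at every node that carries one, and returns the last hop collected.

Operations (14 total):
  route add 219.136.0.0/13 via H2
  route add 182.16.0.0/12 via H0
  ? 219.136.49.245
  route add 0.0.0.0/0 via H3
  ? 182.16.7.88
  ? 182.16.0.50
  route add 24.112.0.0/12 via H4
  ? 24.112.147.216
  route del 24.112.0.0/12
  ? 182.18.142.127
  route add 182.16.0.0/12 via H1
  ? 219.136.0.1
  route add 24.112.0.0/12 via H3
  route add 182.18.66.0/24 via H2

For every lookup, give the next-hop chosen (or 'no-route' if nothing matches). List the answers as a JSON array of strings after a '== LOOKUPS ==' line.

Process each operation:
  add 219.136.0.0/13 -> H2 at depth 13
  add 182.16.0.0/12 -> H0 at depth 12
  Q 219.136.49.245: descend 1101101110001 ; hops seen [H2] ; pick H2
  add 0.0.0.0/0 -> H3 at depth 0
  Q 182.16.7.88: descend 101101100001 ; hops seen [H3,H0] ; pick H0
  Q 182.16.0.50: descend 101101100001 ; hops seen [H3,H0] ; pick H0
  add 24.112.0.0/12 -> H4 at depth 12
  Q 24.112.147.216: descend 000110000111 ; hops seen [H3,H4] ; pick H4
  - 24.112.0.0/12 clear@12
  Q 182.18.142.127: descend 101101100001 ; hops seen [H3,H0] ; pick H0
  add 182.16.0.0/12 -> H1 at depth 12
  Q 219.136.0.1: descend 1101101110001 ; hops seen [H3,H2] ; pick H2
  add 24.112.0.0/12 -> H3 at depth 12
  add 182.18.66.0/24 -> H2 at depth 24

== LOOKUPS ==
["H2","H0","H0","H4","H0","H2"]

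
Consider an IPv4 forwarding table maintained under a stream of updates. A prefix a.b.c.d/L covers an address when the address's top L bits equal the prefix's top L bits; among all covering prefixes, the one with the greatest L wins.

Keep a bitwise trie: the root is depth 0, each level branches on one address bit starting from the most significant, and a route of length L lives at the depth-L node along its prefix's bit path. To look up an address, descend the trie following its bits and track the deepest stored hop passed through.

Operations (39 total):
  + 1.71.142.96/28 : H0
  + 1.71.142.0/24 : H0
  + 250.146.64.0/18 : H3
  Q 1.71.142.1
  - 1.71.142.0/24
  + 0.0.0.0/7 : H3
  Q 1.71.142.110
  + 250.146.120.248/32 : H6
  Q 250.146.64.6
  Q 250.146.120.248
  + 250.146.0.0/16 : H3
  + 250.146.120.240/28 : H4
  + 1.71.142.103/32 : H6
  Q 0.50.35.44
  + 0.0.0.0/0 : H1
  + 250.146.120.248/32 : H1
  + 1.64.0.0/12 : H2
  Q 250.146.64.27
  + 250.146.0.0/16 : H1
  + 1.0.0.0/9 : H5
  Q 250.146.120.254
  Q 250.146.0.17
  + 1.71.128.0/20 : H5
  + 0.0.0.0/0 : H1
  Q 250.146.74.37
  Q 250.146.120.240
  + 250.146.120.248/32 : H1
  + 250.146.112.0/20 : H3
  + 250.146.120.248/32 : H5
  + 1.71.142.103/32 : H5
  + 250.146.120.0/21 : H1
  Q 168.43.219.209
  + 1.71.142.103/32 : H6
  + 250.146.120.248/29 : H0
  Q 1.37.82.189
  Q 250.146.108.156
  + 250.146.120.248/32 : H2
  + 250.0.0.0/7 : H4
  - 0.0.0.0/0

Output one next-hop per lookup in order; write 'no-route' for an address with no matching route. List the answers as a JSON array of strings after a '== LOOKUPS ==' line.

Trace:
  + 1.71.142.96/28 (H0) depth=28
  + 1.71.142.0/24 (H0) depth=24
  + 250.146.64.0/18 (H3) depth=18
  lookup 1.71.142.1: bits 0000000101000111100011100 walk d0:-→d1:-→d2:-→d3:-→d4:-→d5:-→d6:-→d7:-→d8:-→d9:-→d10:-→d11:-→d12:-→d13:-→d14:-→d15:-→d16:-→d17:-→d18:-→d19:-→d20:-→d21:-→d22:-→d23:-→d24:H0→d25:- -> H0
  - 1.71.142.0/24 clear@24
  + 0.0.0.0/7 (H3) depth=7
  lookup 1.71.142.110: bits 0000000101000111100011100110 walk d0:-→d1:-→d2:-→d3:-→d4:-→d5:-→d6:-→d7:H3→d8:-→d9:-→d10:-→d11:-→d12:-→d13:-→d14:-→d15:-→d16:-→d17:-→d18:-→d19:-→d20:-→d21:-→d22:-→d23:-→d24:-→d25:-→d26:-→d27:-→d28:H0 -> H0
  + 250.146.120.248/32 (H6) depth=32
  lookup 250.146.64.6: bits 111110101001001001 walk d0:-→d1:-→d2:-→d3:-→d4:-→d5:-→d6:-→d7:-→d8:-→d9:-→d10:-→d11:-→d12:-→d13:-→d14:-→d15:-→d16:-→d17:-→d18:H3 -> H3
  lookup 250.146.120.248: bits 11111010100100100111100011111000 walk d0:-→d1:-→d2:-→d3:-→d4:-→d5:-→d6:-→d7:-→d8:-→d9:-→d10:-→d11:-→d12:-→d13:-→d14:-→d15:-→d16:-→d17:-→d18:H3→d19:-→d20:-→d21:-→d22:-→d23:-→d24:-→d25:-→d26:-→d27:-→d28:-→d29:-→d30:-→d31:-→d32:H6 -> H6
  + 250.146.0.0/16 (H3) depth=16
  + 250.146.120.240/28 (H4) depth=28
  + 1.71.142.103/32 (H6) depth=32
  lookup 0.50.35.44: bits 0000000 walk d0:-→d1:-→d2:-→d3:-→d4:-→d5:-→d6:-→d7:H3 -> H3
  + 0.0.0.0/0 (H1) depth=0
  + 250.146.120.248/32 (H1) depth=32
  + 1.64.0.0/12 (H2) depth=12
  lookup 250.146.64.27: bits 111110101001001001 walk d0:H1→d1:-→d2:-→d3:-→d4:-→d5:-→d6:-→d7:-→d8:-→d9:-→d10:-→d11:-→d12:-→d13:-→d14:-→d15:-→d16:H3→d17:-→d18:H3 -> H3
  + 250.146.0.0/16 (H1) depth=16
  + 1.0.0.0/9 (H5) depth=9
  lookup 250.146.120.254: bits 11111010100100100111100011111 walk d0:H1→d1:-→d2:-→d3:-→d4:-→d5:-→d6:-→d7:-→d8:-→d9:-→d10:-→d11:-→d12:-→d13:-→d14:-→d15:-→d16:H1→d17:-→d18:H3→d19:-→d20:-→d21:-→d22:-→d23:-→d24:-→d25:-→d26:-→d27:-→d28:H4→d29:- -> H4
  lookup 250.146.0.17: bits 11111010100100100 walk d0:H1→d1:-→d2:-→d3:-→d4:-→d5:-→d6:-→d7:-→d8:-→d9:-→d10:-→d11:-→d12:-→d13:-→d14:-→d15:-→d16:H1→d17:- -> H1
  + 1.71.128.0/20 (H5) depth=20
  + 0.0.0.0/0 (H1) depth=0
  lookup 250.146.74.37: bits 111110101001001001 walk d0:H1→d1:-→d2:-→d3:-→d4:-→d5:-→d6:-→d7:-→d8:-→d9:-→d10:-→d11:-→d12:-→d13:-→d14:-→d15:-→d16:H1→d17:-→d18:H3 -> H3
  lookup 250.146.120.240: bits 1111101010010010011110001111 walk d0:H1→d1:-→d2:-→d3:-→d4:-→d5:-→d6:-→d7:-→d8:-→d9:-→d10:-→d11:-→d12:-→d13:-→d14:-→d15:-→d16:H1→d17:-→d18:H3→d19:-→d20:-→d21:-→d22:-→d23:-→d24:-→d25:-→d26:-→d27:-→d28:H4 -> H4
  + 250.146.120.248/32 (H1) depth=32
  + 250.146.112.0/20 (H3) depth=20
  + 250.146.120.248/32 (H5) depth=32
  + 1.71.142.103/32 (H5) depth=32
  + 250.146.120.0/21 (H1) depth=21
  lookup 168.43.219.209: bits 1 walk d0:H1→d1:- -> H1
  + 1.71.142.103/32 (H6) depth=32
  + 250.146.120.248/29 (H0) depth=29
  lookup 1.37.82.189: bits 000000010 walk d0:H1→d1:-→d2:-→d3:-→d4:-→d5:-→d6:-→d7:H3→d8:-→d9:H5 -> H5
  lookup 250.146.108.156: bits 1111101010010010011 walk d0:H1→d1:-→d2:-→d3:-→d4:-→d5:-→d6:-→d7:-→d8:-→d9:-→d10:-→d11:-→d12:-→d13:-→d14:-→d15:-→d16:H1→d17:-→d18:H3→d19:- -> H3
  + 250.146.120.248/32 (H2) depth=32
  + 250.0.0.0/7 (H4) depth=7
  - 0.0.0.0/0 clear@0

== LOOKUPS ==
["H0","H0","H3","H6","H3","H3","H4","H1","H3","H4","H1","H5","H3"]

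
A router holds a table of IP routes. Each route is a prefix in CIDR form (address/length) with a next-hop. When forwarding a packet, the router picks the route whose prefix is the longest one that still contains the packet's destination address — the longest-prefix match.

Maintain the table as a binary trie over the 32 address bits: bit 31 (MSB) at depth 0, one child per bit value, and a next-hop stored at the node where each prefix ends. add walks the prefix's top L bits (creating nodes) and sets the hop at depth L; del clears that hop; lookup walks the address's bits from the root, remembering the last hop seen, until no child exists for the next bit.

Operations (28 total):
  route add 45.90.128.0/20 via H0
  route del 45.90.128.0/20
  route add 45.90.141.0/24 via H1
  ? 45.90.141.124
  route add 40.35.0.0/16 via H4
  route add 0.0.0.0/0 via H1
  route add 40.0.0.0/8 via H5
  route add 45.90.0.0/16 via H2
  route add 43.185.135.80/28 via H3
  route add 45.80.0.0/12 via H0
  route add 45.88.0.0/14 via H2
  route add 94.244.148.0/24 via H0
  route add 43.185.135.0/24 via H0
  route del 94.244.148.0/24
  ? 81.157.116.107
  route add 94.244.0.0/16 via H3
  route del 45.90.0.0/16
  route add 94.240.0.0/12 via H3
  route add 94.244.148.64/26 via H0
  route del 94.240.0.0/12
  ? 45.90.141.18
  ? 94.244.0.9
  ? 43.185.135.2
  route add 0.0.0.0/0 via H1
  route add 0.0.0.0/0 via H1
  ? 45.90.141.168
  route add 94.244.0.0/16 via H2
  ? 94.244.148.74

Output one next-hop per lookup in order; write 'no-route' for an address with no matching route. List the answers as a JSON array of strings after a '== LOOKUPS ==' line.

Trace:
  + 45.90.128.0/20 (H0) depth=20
  - 45.90.128.0/20 clear@20
  + 45.90.141.0/24 (H1) depth=24
  lookup 45.90.141.124: bits 001011010101101010001101 walk d0:-→d1:-→d2:-→d3:-→d4:-→d5:-→d6:-→d7:-→d8:-→d9:-→d10:-→d11:-→d12:-→d13:-→d14:-→d15:-→d16:-→d17:-→d18:-→d19:-→d20:-→d21:-→d22:-→d23:-→d24:H1 -> H1
  + 40.35.0.0/16 (H4) depth=16
  + 0.0.0.0/0 (H1) depth=0
  + 40.0.0.0/8 (H5) depth=8
  + 45.90.0.0/16 (H2) depth=16
  + 43.185.135.80/28 (H3) depth=28
  + 45.80.0.0/12 (H0) depth=12
  + 45.88.0.0/14 (H2) depth=14
  + 94.244.148.0/24 (H0) depth=24
  + 43.185.135.0/24 (H0) depth=24
  - 94.244.148.0/24 clear@24
  lookup 81.157.116.107: bits 0101 walk d0:H1→d1:-→d2:-→d3:-→d4:- -> H1
  + 94.244.0.0/16 (H3) depth=16
  - 45.90.0.0/16 clear@16
  + 94.240.0.0/12 (H3) depth=12
  + 94.244.148.64/26 (H0) depth=26
  - 94.240.0.0/12 clear@12
  lookup 45.90.141.18: bits 001011010101101010001101 walk d0:H1→d1:-→d2:-→d3:-→d4:-→d5:-→d6:-→d7:-→d8:-→d9:-→d10:-→d11:-→d12:H0→d13:-→d14:H2→d15:-→d16:-→d17:-→d18:-→d19:-→d20:-→d21:-→d22:-→d23:-→d24:H1 -> H1
  lookup 94.244.0.9: bits 0101111011110100 walk d0:H1→d1:-→d2:-→d3:-→d4:-→d5:-→d6:-→d7:-→d8:-→d9:-→d10:-→d11:-→d12:-→d13:-→d14:-→d15:-→d16:H3 -> H3
  lookup 43.185.135.2: bits 0010101110111001100001110 walk d0:H1→d1:-→d2:-→d3:-→d4:-→d5:-→d6:-→d7:-→d8:-→d9:-→d10:-→d11:-→d12:-→d13:-→d14:-→d15:-→d16:-→d17:-→d18:-→d19:-→d20:-→d21:-→d22:-→d23:-→d24:H0→d25:- -> H0
  + 0.0.0.0/0 (H1) depth=0
  + 0.0.0.0/0 (H1) depth=0
  lookup 45.90.141.168: bits 001011010101101010001101 walk d0:H1→d1:-→d2:-→d3:-→d4:-→d5:-→d6:-→d7:-→d8:-→d9:-→d10:-→d11:-→d12:H0→d13:-→d14:H2→d15:-→d16:-→d17:-→d18:-→d19:-→d20:-→d21:-→d22:-→d23:-→d24:H1 -> H1
  + 94.244.0.0/16 (H2) depth=16
  lookup 94.244.148.74: bits 01011110111101001001010001 walk d0:H1→d1:-→d2:-→d3:-→d4:-→d5:-→d6:-→d7:-→d8:-→d9:-→d10:-→d11:-→d12:-→d13:-→d14:-→d15:-→d16:H2→d17:-→d18:-→d19:-→d20:-→d21:-→d22:-→d23:-→d24:-→d25:-→d26:H0 -> H0

== LOOKUPS ==
["H1","H1","H1","H3","H0","H1","H0"]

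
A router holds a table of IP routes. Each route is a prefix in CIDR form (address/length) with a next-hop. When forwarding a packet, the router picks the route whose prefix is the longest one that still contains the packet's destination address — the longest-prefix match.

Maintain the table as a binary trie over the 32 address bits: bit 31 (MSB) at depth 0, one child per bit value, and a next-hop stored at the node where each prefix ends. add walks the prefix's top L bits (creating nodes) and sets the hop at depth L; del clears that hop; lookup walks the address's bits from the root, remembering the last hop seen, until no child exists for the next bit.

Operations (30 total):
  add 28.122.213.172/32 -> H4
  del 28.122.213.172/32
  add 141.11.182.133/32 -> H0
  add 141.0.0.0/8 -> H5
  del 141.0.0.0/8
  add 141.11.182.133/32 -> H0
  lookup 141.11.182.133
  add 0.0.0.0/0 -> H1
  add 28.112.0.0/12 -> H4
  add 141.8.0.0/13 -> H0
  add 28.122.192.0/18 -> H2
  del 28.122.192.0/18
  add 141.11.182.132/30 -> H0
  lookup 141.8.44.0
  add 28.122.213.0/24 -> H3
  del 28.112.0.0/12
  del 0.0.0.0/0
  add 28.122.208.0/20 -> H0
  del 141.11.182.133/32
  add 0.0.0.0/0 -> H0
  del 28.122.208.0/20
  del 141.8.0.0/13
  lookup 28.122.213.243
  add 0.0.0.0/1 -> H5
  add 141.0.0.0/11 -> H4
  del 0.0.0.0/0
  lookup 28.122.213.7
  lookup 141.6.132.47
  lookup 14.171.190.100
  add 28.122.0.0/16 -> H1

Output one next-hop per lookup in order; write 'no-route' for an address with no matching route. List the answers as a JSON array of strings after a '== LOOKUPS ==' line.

Apply in order:
  + 28.122.213.172/32 (H4) depth=32
  - 28.122.213.172/32 clear@32
  + 141.11.182.133/32 (H0) depth=32
  + 141.0.0.0/8 (H5) depth=8
  - 141.0.0.0/8 clear@8
  + 141.11.182.133/32 (H0) depth=32
  Q 141.11.182.133: descend 10001101000010111011011010000101 ; hops seen [H0] ; pick H0
  + 0.0.0.0/0 (H1) depth=0
  + 28.112.0.0/12 (H4) depth=12
  + 141.8.0.0/13 (H0) depth=13
  + 28.122.192.0/18 (H2) depth=18
  - 28.122.192.0/18 clear@18
  + 141.11.182.132/30 (H0) depth=30
  Q 141.8.44.0: descend 10001101000010 ; hops seen [H1,H0] ; pick H0
  + 28.122.213.0/24 (H3) depth=24
  - 28.112.0.0/12 clear@12
  - 0.0.0.0/0 clear@0
  + 28.122.208.0/20 (H0) depth=20
  - 141.11.182.133/32 clear@32
  + 0.0.0.0/0 (H0) depth=0
  - 28.122.208.0/20 clear@20
  - 141.8.0.0/13 clear@13
  Q 28.122.213.243: descend 0001110001111010110101011 ; hops seen [H0,H3] ; pick H3
  + 0.0.0.0/1 (H5) depth=1
  + 141.0.0.0/11 (H4) depth=11
  - 0.0.0.0/0 clear@0
  Q 28.122.213.7: descend 000111000111101011010101 ; hops seen [H5,H3] ; pick H3
  Q 141.6.132.47: descend 100011010000 ; hops seen [H4] ; pick H4
  Q 14.171.190.100: descend 000 ; hops seen [H5] ; pick H5
  + 28.122.0.0/16 (H1) depth=16

== LOOKUPS ==
["H0","H0","H3","H3","H4","H5"]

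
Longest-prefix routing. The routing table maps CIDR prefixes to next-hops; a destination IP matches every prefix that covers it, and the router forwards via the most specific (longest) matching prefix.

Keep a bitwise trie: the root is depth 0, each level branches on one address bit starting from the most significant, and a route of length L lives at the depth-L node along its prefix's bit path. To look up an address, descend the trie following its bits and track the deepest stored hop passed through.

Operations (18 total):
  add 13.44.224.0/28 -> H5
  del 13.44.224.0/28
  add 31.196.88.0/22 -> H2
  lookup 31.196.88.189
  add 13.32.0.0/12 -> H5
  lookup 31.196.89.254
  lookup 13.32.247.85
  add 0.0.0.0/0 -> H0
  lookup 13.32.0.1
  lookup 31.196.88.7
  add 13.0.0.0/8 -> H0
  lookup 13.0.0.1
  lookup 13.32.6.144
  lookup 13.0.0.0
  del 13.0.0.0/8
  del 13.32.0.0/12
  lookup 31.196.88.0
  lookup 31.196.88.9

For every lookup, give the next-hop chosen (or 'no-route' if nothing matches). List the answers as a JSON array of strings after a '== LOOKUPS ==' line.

Apply in order:
  add 13.44.224.0/28 -> H5 at depth 28
  - 13.44.224.0/28 clear@28
  add 31.196.88.0/22 -> H2 at depth 22
  Q 31.196.88.189: descend 0001111111000100010110 ; hops seen [H2] ; pick H2
  add 13.32.0.0/12 -> H5 at depth 12
  Q 31.196.89.254: descend 0001111111000100010110 ; hops seen [H2] ; pick H2
  Q 13.32.247.85: descend 000011010010 ; hops seen [H5] ; pick H5
  add 0.0.0.0/0 -> H0 at depth 0
  Q 13.32.0.1: descend 000011010010 ; hops seen [H0,H5] ; pick H5
  Q 31.196.88.7: descend 0001111111000100010110 ; hops seen [H0,H2] ; pick H2
  add 13.0.0.0/8 -> H0 at depth 8
  Q 13.0.0.1: descend 0000110100 ; hops seen [H0,H0] ; pick H0
  Q 13.32.6.144: descend 000011010010 ; hops seen [H0,H0,H5] ; pick H5
  Q 13.0.0.0: descend 0000110100 ; hops seen [H0,H0] ; pick H0
  - 13.0.0.0/8 clear@8
  - 13.32.0.0/12 clear@12
  Q 31.196.88.0: descend 0001111111000100010110 ; hops seen [H0,H2] ; pick H2
  Q 31.196.88.9: descend 0001111111000100010110 ; hops seen [H0,H2] ; pick H2

== LOOKUPS ==
["H2","H2","H5","H5","H2","H0","H5","H0","H2","H2"]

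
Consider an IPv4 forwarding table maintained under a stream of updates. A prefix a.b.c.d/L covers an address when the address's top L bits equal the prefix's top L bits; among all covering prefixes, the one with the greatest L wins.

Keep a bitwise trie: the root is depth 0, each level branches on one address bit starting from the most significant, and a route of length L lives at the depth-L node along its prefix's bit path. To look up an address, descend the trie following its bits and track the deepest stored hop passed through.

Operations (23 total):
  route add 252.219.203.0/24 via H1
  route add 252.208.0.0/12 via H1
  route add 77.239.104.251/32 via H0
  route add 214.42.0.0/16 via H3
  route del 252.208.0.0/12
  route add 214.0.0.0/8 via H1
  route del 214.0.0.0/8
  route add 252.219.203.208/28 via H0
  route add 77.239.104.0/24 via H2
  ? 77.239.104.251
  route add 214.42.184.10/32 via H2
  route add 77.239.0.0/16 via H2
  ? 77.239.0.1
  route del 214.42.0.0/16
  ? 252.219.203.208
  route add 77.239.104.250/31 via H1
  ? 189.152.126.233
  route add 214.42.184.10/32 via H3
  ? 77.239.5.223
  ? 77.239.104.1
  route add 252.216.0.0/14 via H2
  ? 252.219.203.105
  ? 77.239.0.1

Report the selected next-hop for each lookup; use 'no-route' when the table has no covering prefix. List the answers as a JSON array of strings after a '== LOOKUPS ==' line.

Trace:
  add 252.219.203.0/24 -> H1 at depth 24
  add 252.208.0.0/12 -> H1 at depth 12
  add 77.239.104.251/32 -> H0 at depth 32
  add 214.42.0.0/16 -> H3 at depth 16
  - 252.208.0.0/12 clear@12
  add 214.0.0.0/8 -> H1 at depth 8
  - 214.0.0.0/8 clear@8
  add 252.219.203.208/28 -> H0 at depth 28
  add 77.239.104.0/24 -> H2 at depth 24
  ? 77.239.104.251  path d0:-→d1:-→d2:-→d3:-→d4:-→d5:-→d6:-→d7:-→d8:-→d9:-→d10:-→d11:-→d12:-→d13:-→d14:-→d15:-→d16:-→d17:-→d18:-→d19:-→d20:-→d21:-→d22:-→d23:-→d24:H2→d25:-→d26:-→d27:-→d28:-→d29:-→d30:-→d31:-→d32:H0  best=H0
  add 214.42.184.10/32 -> H2 at depth 32
  add 77.239.0.0/16 -> H2 at depth 16
  ? 77.239.0.1  path d0:-→d1:-→d2:-→d3:-→d4:-→d5:-→d6:-→d7:-→d8:-→d9:-→d10:-→d11:-→d12:-→d13:-→d14:-→d15:-→d16:H2→d17:-  best=H2
  - 214.42.0.0/16 clear@16
  ? 252.219.203.208  path d0:-→d1:-→d2:-→d3:-→d4:-→d5:-→d6:-→d7:-→d8:-→d9:-→d10:-→d11:-→d12:-→d13:-→d14:-→d15:-→d16:-→d17:-→d18:-→d19:-→d20:-→d21:-→d22:-→d23:-→d24:H1→d25:-→d26:-→d27:-→d28:H0  best=H0
  add 77.239.104.250/31 -> H1 at depth 31
  ? 189.152.126.233  path d0:-→d1:-  best=no-route
  add 214.42.184.10/32 -> H3 at depth 32
  ? 77.239.5.223  path d0:-→d1:-→d2:-→d3:-→d4:-→d5:-→d6:-→d7:-→d8:-→d9:-→d10:-→d11:-→d12:-→d13:-→d14:-→d15:-→d16:H2→d17:-  best=H2
  ? 77.239.104.1  path d0:-→d1:-→d2:-→d3:-→d4:-→d5:-→d6:-→d7:-→d8:-→d9:-→d10:-→d11:-→d12:-→d13:-→d14:-→d15:-→d16:H2→d17:-→d18:-→d19:-→d20:-→d21:-→d22:-→d23:-→d24:H2  best=H2
  add 252.216.0.0/14 -> H2 at depth 14
  ? 252.219.203.105  path d0:-→d1:-→d2:-→d3:-→d4:-→d5:-→d6:-→d7:-→d8:-→d9:-→d10:-→d11:-→d12:-→d13:-→d14:H2→d15:-→d16:-→d17:-→d18:-→d19:-→d20:-→d21:-→d22:-→d23:-→d24:H1  best=H1
  ? 77.239.0.1  path d0:-→d1:-→d2:-→d3:-→d4:-→d5:-→d6:-→d7:-→d8:-→d9:-→d10:-→d11:-→d12:-→d13:-→d14:-→d15:-→d16:H2→d17:-  best=H2

== LOOKUPS ==
["H0","H2","H0","no-route","H2","H2","H1","H2"]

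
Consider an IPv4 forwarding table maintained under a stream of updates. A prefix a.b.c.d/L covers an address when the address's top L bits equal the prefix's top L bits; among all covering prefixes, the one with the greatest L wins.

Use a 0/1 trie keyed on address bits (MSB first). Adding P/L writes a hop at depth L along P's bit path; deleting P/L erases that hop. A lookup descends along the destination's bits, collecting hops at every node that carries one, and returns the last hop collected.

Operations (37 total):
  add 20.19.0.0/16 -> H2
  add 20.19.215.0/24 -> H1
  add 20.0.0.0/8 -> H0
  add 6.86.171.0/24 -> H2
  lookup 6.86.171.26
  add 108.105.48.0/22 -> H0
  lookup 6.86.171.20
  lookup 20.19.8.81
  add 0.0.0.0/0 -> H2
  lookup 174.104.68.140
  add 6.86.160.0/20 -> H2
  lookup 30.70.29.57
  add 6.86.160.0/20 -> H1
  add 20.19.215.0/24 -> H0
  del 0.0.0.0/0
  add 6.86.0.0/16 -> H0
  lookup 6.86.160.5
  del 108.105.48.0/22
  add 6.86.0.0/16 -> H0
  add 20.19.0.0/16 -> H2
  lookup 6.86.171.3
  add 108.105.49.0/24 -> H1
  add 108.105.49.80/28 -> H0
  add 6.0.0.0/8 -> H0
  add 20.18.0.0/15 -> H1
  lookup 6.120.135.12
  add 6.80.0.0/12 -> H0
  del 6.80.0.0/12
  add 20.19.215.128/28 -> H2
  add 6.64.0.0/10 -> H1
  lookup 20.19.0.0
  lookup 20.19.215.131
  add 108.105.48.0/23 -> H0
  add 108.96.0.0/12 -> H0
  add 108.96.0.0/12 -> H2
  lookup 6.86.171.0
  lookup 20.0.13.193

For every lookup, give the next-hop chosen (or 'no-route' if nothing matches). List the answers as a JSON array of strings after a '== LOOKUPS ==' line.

Apply in order:
  add 20.19.0.0/16 -> H2 at depth 16
  add 20.19.215.0/24 -> H1 at depth 24
  add 20.0.0.0/8 -> H0 at depth 8
  add 6.86.171.0/24 -> H2 at depth 24
  ? 6.86.171.26  path d0:-→d1:-→d2:-→d3:-→d4:-→d5:-→d6:-→d7:-→d8:-→d9:-→d10:-→d11:-→d12:-→d13:-→d14:-→d15:-→d16:-→d17:-→d18:-→d19:-→d20:-→d21:-→d22:-→d23:-→d24:H2  best=H2
  add 108.105.48.0/22 -> H0 at depth 22
  ? 6.86.171.20  path d0:-→d1:-→d2:-→d3:-→d4:-→d5:-→d6:-→d7:-→d8:-→d9:-→d10:-→d11:-→d12:-→d13:-→d14:-→d15:-→d16:-→d17:-→d18:-→d19:-→d20:-→d21:-→d22:-→d23:-→d24:H2  best=H2
  ? 20.19.8.81  path d0:-→d1:-→d2:-→d3:-→d4:-→d5:-→d6:-→d7:-→d8:H0→d9:-→d10:-→d11:-→d12:-→d13:-→d14:-→d15:-→d16:H2  best=H2
  add 0.0.0.0/0 -> H2 at depth 0
  ? 174.104.68.140  path d0:H2  best=H2
  add 6.86.160.0/20 -> H2 at depth 20
  ? 30.70.29.57  path d0:H2→d1:-→d2:-→d3:-→d4:-  best=H2
  add 6.86.160.0/20 -> H1 at depth 20
  add 20.19.215.0/24 -> H0 at depth 24
  del 0.0.0.0/0 (clear depth 0)
  add 6.86.0.0/16 -> H0 at depth 16
  ? 6.86.160.5  path d0:-→d1:-→d2:-→d3:-→d4:-→d5:-→d6:-→d7:-→d8:-→d9:-→d10:-→d11:-→d12:-→d13:-→d14:-→d15:-→d16:H0→d17:-→d18:-→d19:-→d20:H1  best=H1
  del 108.105.48.0/22 (clear depth 22)
  add 6.86.0.0/16 -> H0 at depth 16
  add 20.19.0.0/16 -> H2 at depth 16
  ? 6.86.171.3  path d0:-→d1:-→d2:-→d3:-→d4:-→d5:-→d6:-→d7:-→d8:-→d9:-→d10:-→d11:-→d12:-→d13:-→d14:-→d15:-→d16:H0→d17:-→d18:-→d19:-→d20:H1→d21:-→d22:-→d23:-→d24:H2  best=H2
  add 108.105.49.0/24 -> H1 at depth 24
  add 108.105.49.80/28 -> H0 at depth 28
  add 6.0.0.0/8 -> H0 at depth 8
  add 20.18.0.0/15 -> H1 at depth 15
  ? 6.120.135.12  path d0:-→d1:-→d2:-→d3:-→d4:-→d5:-→d6:-→d7:-→d8:H0→d9:-→d10:-  best=H0
  add 6.80.0.0/12 -> H0 at depth 12
  del 6.80.0.0/12 (clear depth 12)
  add 20.19.215.128/28 -> H2 at depth 28
  add 6.64.0.0/10 -> H1 at depth 10
  ? 20.19.0.0  path d0:-→d1:-→d2:-→d3:-→d4:-→d5:-→d6:-→d7:-→d8:H0→d9:-→d10:-→d11:-→d12:-→d13:-→d14:-→d15:H1→d16:H2  best=H2
  ? 20.19.215.131  path d0:-→d1:-→d2:-→d3:-→d4:-→d5:-→d6:-→d7:-→d8:H0→d9:-→d10:-→d11:-→d12:-→d13:-→d14:-→d15:H1→d16:H2→d17:-→d18:-→d19:-→d20:-→d21:-→d22:-→d23:-→d24:H0→d25:-→d26:-→d27:-→d28:H2  best=H2
  add 108.105.48.0/23 -> H0 at depth 23
  add 108.96.0.0/12 -> H0 at depth 12
  add 108.96.0.0/12 -> H2 at depth 12
  ? 6.86.171.0  path d0:-→d1:-→d2:-→d3:-→d4:-→d5:-→d6:-→d7:-→d8:H0→d9:-→d10:H1→d11:-→d12:-→d13:-→d14:-→d15:-→d16:H0→d17:-→d18:-→d19:-→d20:H1→d21:-→d22:-→d23:-→d24:H2  best=H2
  ? 20.0.13.193  path d0:-→d1:-→d2:-→d3:-→d4:-→d5:-→d6:-→d7:-→d8:H0→d9:-→d10:-→d11:-  best=H0

== LOOKUPS ==
["H2","H2","H2","H2","H2","H1","H2","H0","H2","H2","H2","H0"]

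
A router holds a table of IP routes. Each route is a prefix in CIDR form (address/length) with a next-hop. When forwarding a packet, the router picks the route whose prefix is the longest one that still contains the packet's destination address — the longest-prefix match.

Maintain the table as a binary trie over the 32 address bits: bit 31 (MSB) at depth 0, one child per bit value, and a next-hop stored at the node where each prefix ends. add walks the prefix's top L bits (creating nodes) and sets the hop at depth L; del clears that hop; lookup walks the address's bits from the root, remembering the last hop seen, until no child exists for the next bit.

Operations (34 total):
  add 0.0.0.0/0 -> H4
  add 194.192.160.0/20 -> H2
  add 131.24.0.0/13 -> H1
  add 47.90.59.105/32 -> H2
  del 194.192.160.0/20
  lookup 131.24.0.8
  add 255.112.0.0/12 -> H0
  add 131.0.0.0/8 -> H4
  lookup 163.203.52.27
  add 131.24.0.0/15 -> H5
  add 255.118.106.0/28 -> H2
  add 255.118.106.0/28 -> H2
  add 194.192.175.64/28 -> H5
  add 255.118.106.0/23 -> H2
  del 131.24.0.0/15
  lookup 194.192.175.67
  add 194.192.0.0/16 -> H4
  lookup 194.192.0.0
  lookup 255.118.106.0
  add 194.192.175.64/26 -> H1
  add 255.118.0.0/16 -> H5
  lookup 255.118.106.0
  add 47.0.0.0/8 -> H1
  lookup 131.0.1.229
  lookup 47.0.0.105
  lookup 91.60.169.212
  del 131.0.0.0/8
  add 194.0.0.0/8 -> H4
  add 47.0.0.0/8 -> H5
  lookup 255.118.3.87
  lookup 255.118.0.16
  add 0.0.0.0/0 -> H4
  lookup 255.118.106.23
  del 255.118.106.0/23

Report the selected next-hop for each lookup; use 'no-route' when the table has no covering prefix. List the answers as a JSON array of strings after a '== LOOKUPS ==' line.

Process each operation:
  + 0.0.0.0/0 (H4) depth=0
  + 194.192.160.0/20 (H2) depth=20
  + 131.24.0.0/13 (H1) depth=13
  + 47.90.59.105/32 (H2) depth=32
  del 194.192.160.0/20 (clear depth 20)
  Q 131.24.0.8: descend 1000001100011 ; hops seen [H4,H1] ; pick H1
  + 255.112.0.0/12 (H0) depth=12
  + 131.0.0.0/8 (H4) depth=8
  Q 163.203.52.27: descend 10 ; hops seen [H4] ; pick H4
  + 131.24.0.0/15 (H5) depth=15
  + 255.118.106.0/28 (H2) depth=28
  + 255.118.106.0/28 (H2) depth=28
  + 194.192.175.64/28 (H5) depth=28
  + 255.118.106.0/23 (H2) depth=23
  del 131.24.0.0/15 (clear depth 15)
  Q 194.192.175.67: descend 1100001011000000101011110100 ; hops seen [H4,H5] ; pick H5
  + 194.192.0.0/16 (H4) depth=16
  Q 194.192.0.0: descend 1100001011000000 ; hops seen [H4,H4] ; pick H4
  Q 255.118.106.0: descend 1111111101110110011010100000 ; hops seen [H4,H0,H2,H2] ; pick H2
  + 194.192.175.64/26 (H1) depth=26
  + 255.118.0.0/16 (H5) depth=16
  Q 255.118.106.0: descend 1111111101110110011010100000 ; hops seen [H4,H0,H5,H2,H2] ; pick H2
  + 47.0.0.0/8 (H1) depth=8
  Q 131.0.1.229: descend 10000011000 ; hops seen [H4,H4] ; pick H4
  Q 47.0.0.105: descend 001011110 ; hops seen [H4,H1] ; pick H1
  Q 91.60.169.212: descend 0 ; hops seen [H4] ; pick H4
  del 131.0.0.0/8 (clear depth 8)
  + 194.0.0.0/8 (H4) depth=8
  + 47.0.0.0/8 (H5) depth=8
  Q 255.118.3.87: descend 11111111011101100 ; hops seen [H4,H0,H5] ; pick H5
  Q 255.118.0.16: descend 11111111011101100 ; hops seen [H4,H0,H5] ; pick H5
  + 0.0.0.0/0 (H4) depth=0
  Q 255.118.106.23: descend 111111110111011001101010000 ; hops seen [H4,H0,H5,H2] ; pick H2
  del 255.118.106.0/23 (clear depth 23)

== LOOKUPS ==
["H1","H4","H5","H4","H2","H2","H4","H1","H4","H5","H5","H2"]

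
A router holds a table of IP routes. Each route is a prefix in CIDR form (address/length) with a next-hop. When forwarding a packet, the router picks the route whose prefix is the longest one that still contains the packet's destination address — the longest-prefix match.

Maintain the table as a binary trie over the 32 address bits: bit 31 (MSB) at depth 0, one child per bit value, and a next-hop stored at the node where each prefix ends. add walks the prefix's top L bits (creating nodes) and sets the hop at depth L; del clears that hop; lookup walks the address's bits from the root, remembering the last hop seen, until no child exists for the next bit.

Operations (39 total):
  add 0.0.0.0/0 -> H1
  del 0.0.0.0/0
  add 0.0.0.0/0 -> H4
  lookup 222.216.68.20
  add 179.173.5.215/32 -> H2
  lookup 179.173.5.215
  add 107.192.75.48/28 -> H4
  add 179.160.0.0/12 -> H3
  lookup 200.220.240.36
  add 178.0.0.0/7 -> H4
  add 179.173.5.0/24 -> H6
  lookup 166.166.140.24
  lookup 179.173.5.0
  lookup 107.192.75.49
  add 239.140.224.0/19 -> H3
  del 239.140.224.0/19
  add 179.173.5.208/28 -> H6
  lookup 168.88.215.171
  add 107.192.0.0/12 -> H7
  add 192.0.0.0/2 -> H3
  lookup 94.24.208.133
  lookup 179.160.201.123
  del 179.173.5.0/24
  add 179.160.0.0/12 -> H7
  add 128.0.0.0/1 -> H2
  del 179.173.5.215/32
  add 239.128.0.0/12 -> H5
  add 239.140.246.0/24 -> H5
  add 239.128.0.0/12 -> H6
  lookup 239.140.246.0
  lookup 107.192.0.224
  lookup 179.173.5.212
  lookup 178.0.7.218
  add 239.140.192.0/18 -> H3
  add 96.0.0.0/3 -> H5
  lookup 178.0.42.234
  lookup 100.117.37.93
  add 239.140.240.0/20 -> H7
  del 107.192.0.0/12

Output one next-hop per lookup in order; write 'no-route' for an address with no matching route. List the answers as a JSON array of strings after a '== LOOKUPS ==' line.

Apply in order:
  + 0.0.0.0/0 (H1) depth=0
  - 0.0.0.0/0 clear@0
  + 0.0.0.0/0 (H4) depth=0
  Q 222.216.68.20: descend ε ; hops seen [H4] ; pick H4
  + 179.173.5.215/32 (H2) depth=32
  Q 179.173.5.215: descend 10110011101011010000010111010111 ; hops seen [H4,H2] ; pick H2
  + 107.192.75.48/28 (H4) depth=28
  + 179.160.0.0/12 (H3) depth=12
  Q 200.220.240.36: descend 1 ; hops seen [H4] ; pick H4
  + 178.0.0.0/7 (H4) depth=7
  + 179.173.5.0/24 (H6) depth=24
  Q 166.166.140.24: descend 101 ; hops seen [H4] ; pick H4
  Q 179.173.5.0: descend 101100111010110100000101 ; hops seen [H4,H4,H3,H6] ; pick H6
  Q 107.192.75.49: descend 0110101111000000010010110011 ; hops seen [H4,H4] ; pick H4
  + 239.140.224.0/19 (H3) depth=19
  - 239.140.224.0/19 clear@19
  + 179.173.5.208/28 (H6) depth=28
  Q 168.88.215.171: descend 101 ; hops seen [H4] ; pick H4
  + 107.192.0.0/12 (H7) depth=12
  + 192.0.0.0/2 (H3) depth=2
  Q 94.24.208.133: descend 01 ; hops seen [H4] ; pick H4
  Q 179.160.201.123: descend 101100111010 ; hops seen [H4,H4,H3] ; pick H3
  - 179.173.5.0/24 clear@24
  + 179.160.0.0/12 (H7) depth=12
  + 128.0.0.0/1 (H2) depth=1
  - 179.173.5.215/32 clear@32
  + 239.128.0.0/12 (H5) depth=12
  + 239.140.246.0/24 (H5) depth=24
  + 239.128.0.0/12 (H6) depth=12
  Q 239.140.246.0: descend 111011111000110011110110 ; hops seen [H4,H2,H3,H6,H5] ; pick H5
  Q 107.192.0.224: descend 01101011110000000 ; hops seen [H4,H7] ; pick H7
  Q 179.173.5.212: descend 101100111010110100000101110101 ; hops seen [H4,H2,H4,H7,H6] ; pick H6
  Q 178.0.7.218: descend 1011001 ; hops seen [H4,H2,H4] ; pick H4
  + 239.140.192.0/18 (H3) depth=18
  + 96.0.0.0/3 (H5) depth=3
  Q 178.0.42.234: descend 1011001 ; hops seen [H4,H2,H4] ; pick H4
  Q 100.117.37.93: descend 0110 ; hops seen [H4,H5] ; pick H5
  + 239.140.240.0/20 (H7) depth=20
  - 107.192.0.0/12 clear@12

== LOOKUPS ==
["H4","H2","H4","H4","H6","H4","H4","H4","H3","H5","H7","H6","H4","H4","H5"]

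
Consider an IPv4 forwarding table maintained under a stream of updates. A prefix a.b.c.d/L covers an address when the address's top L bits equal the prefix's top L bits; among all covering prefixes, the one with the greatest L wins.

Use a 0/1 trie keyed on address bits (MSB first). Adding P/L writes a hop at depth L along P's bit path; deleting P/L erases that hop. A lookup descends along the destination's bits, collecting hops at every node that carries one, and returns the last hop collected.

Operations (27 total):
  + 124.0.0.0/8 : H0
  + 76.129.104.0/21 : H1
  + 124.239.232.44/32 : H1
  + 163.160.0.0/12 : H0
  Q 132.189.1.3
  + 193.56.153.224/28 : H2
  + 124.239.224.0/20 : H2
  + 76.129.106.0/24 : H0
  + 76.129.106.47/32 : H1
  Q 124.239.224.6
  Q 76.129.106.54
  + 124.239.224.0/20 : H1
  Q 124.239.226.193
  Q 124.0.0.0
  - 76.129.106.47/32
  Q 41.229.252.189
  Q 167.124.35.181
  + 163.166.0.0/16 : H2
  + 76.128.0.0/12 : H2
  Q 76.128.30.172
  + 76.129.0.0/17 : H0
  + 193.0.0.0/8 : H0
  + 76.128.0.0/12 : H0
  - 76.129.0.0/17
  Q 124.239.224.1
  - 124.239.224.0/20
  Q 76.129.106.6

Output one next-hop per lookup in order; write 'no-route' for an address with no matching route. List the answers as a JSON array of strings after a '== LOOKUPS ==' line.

Apply in order:
  add 124.0.0.0/8 -> H0 at depth 8
  add 76.129.104.0/21 -> H1 at depth 21
  add 124.239.232.44/32 -> H1 at depth 32
  add 163.160.0.0/12 -> H0 at depth 12
  lookup 132.189.1.3: bits 10 walk d0:-→d1:-→d2:- -> no-route
  add 193.56.153.224/28 -> H2 at depth 28
  add 124.239.224.0/20 -> H2 at depth 20
  add 76.129.106.0/24 -> H0 at depth 24
  add 76.129.106.47/32 -> H1 at depth 32
  lookup 124.239.224.6: bits 01111100111011111110 walk d0:-→d1:-→d2:-→d3:-→d4:-→d5:-→d6:-→d7:-→d8:H0→d9:-→d10:-→d11:-→d12:-→d13:-→d14:-→d15:-→d16:-→d17:-→d18:-→d19:-→d20:H2 -> H2
  lookup 76.129.106.54: bits 010011001000000101101010001 walk d0:-→d1:-→d2:-→d3:-→d4:-→d5:-→d6:-→d7:-→d8:-→d9:-→d10:-→d11:-→d12:-→d13:-→d14:-→d15:-→d16:-→d17:-→d18:-→d19:-→d20:-→d21:H1→d22:-→d23:-→d24:H0→d25:-→d26:-→d27:- -> H0
  add 124.239.224.0/20 -> H1 at depth 20
  lookup 124.239.226.193: bits 01111100111011111110 walk d0:-→d1:-→d2:-→d3:-→d4:-→d5:-→d6:-→d7:-→d8:H0→d9:-→d10:-→d11:-→d12:-→d13:-→d14:-→d15:-→d16:-→d17:-→d18:-→d19:-→d20:H1 -> H1
  lookup 124.0.0.0: bits 01111100 walk d0:-→d1:-→d2:-→d3:-→d4:-→d5:-→d6:-→d7:-→d8:H0 -> H0
  del 76.129.106.47/32 (clear depth 32)
  lookup 41.229.252.189: bits 0 walk d0:-→d1:- -> no-route
  lookup 167.124.35.181: bits 10100 walk d0:-→d1:-→d2:-→d3:-→d4:-→d5:- -> no-route
  add 163.166.0.0/16 -> H2 at depth 16
  add 76.128.0.0/12 -> H2 at depth 12
  lookup 76.128.30.172: bits 010011001000000 walk d0:-→d1:-→d2:-→d3:-→d4:-→d5:-→d6:-→d7:-→d8:-→d9:-→d10:-→d11:-→d12:H2→d13:-→d14:-→d15:- -> H2
  add 76.129.0.0/17 -> H0 at depth 17
  add 193.0.0.0/8 -> H0 at depth 8
  add 76.128.0.0/12 -> H0 at depth 12
  del 76.129.0.0/17 (clear depth 17)
  lookup 124.239.224.1: bits 01111100111011111110 walk d0:-→d1:-→d2:-→d3:-→d4:-→d5:-→d6:-→d7:-→d8:H0→d9:-→d10:-→d11:-→d12:-→d13:-→d14:-→d15:-→d16:-→d17:-→d18:-→d19:-→d20:H1 -> H1
  del 124.239.224.0/20 (clear depth 20)
  lookup 76.129.106.6: bits 01001100100000010110101000 walk d0:-→d1:-→d2:-→d3:-→d4:-→d5:-→d6:-→d7:-→d8:-→d9:-→d10:-→d11:-→d12:H0→d13:-→d14:-→d15:-→d16:-→d17:-→d18:-→d19:-→d20:-→d21:H1→d22:-→d23:-→d24:H0→d25:-→d26:- -> H0

== LOOKUPS ==
["no-route","H2","H0","H1","H0","no-route","no-route","H2","H1","H0"]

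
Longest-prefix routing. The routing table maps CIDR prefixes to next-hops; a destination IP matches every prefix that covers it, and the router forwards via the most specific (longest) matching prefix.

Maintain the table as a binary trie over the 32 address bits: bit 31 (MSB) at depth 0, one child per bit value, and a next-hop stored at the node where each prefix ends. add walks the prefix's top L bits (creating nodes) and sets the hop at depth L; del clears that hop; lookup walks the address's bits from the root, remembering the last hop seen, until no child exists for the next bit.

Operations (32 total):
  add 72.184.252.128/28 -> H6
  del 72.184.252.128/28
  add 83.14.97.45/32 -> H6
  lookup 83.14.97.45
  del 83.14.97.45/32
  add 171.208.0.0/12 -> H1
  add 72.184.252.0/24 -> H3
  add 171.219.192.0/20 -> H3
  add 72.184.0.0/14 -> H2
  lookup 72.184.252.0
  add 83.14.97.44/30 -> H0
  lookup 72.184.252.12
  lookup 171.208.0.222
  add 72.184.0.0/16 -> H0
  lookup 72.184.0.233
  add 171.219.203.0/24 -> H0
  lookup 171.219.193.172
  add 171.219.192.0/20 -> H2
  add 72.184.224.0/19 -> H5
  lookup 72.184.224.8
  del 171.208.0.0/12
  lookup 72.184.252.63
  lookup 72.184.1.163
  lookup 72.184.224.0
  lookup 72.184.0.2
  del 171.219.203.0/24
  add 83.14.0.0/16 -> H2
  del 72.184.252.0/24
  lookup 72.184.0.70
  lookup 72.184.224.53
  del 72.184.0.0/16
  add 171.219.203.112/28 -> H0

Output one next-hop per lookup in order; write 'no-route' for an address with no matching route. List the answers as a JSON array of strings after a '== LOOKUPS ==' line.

Trace:
  add 72.184.252.128/28 -> H6 at depth 28
  - 72.184.252.128/28 clear@28
  add 83.14.97.45/32 -> H6 at depth 32
  Q 83.14.97.45: descend 01010011000011100110000100101101 ; hops seen [H6] ; pick H6
  - 83.14.97.45/32 clear@32
  add 171.208.0.0/12 -> H1 at depth 12
  add 72.184.252.0/24 -> H3 at depth 24
  add 171.219.192.0/20 -> H3 at depth 20
  add 72.184.0.0/14 -> H2 at depth 14
  Q 72.184.252.0: descend 010010001011100011111100 ; hops seen [H2,H3] ; pick H3
  add 83.14.97.44/30 -> H0 at depth 30
  Q 72.184.252.12: descend 010010001011100011111100 ; hops seen [H2,H3] ; pick H3
  Q 171.208.0.222: descend 101010111101 ; hops seen [H1] ; pick H1
  add 72.184.0.0/16 -> H0 at depth 16
  Q 72.184.0.233: descend 0100100010111000 ; hops seen [H2,H0] ; pick H0
  add 171.219.203.0/24 -> H0 at depth 24
  Q 171.219.193.172: descend 10101011110110111100 ; hops seen [H1,H3] ; pick H3
  add 171.219.192.0/20 -> H2 at depth 20
  add 72.184.224.0/19 -> H5 at depth 19
  Q 72.184.224.8: descend 0100100010111000111 ; hops seen [H2,H0,H5] ; pick H5
  - 171.208.0.0/12 clear@12
  Q 72.184.252.63: descend 010010001011100011111100 ; hops seen [H2,H0,H5,H3] ; pick H3
  Q 72.184.1.163: descend 0100100010111000 ; hops seen [H2,H0] ; pick H0
  Q 72.184.224.0: descend 0100100010111000111 ; hops seen [H2,H0,H5] ; pick H5
  Q 72.184.0.2: descend 0100100010111000 ; hops seen [H2,H0] ; pick H0
  - 171.219.203.0/24 clear@24
  add 83.14.0.0/16 -> H2 at depth 16
  - 72.184.252.0/24 clear@24
  Q 72.184.0.70: descend 0100100010111000 ; hops seen [H2,H0] ; pick H0
  Q 72.184.224.53: descend 0100100010111000111 ; hops seen [H2,H0,H5] ; pick H5
  - 72.184.0.0/16 clear@16
  add 171.219.203.112/28 -> H0 at depth 28

== LOOKUPS ==
["H6","H3","H3","H1","H0","H3","H5","H3","H0","H5","H0","H0","H5"]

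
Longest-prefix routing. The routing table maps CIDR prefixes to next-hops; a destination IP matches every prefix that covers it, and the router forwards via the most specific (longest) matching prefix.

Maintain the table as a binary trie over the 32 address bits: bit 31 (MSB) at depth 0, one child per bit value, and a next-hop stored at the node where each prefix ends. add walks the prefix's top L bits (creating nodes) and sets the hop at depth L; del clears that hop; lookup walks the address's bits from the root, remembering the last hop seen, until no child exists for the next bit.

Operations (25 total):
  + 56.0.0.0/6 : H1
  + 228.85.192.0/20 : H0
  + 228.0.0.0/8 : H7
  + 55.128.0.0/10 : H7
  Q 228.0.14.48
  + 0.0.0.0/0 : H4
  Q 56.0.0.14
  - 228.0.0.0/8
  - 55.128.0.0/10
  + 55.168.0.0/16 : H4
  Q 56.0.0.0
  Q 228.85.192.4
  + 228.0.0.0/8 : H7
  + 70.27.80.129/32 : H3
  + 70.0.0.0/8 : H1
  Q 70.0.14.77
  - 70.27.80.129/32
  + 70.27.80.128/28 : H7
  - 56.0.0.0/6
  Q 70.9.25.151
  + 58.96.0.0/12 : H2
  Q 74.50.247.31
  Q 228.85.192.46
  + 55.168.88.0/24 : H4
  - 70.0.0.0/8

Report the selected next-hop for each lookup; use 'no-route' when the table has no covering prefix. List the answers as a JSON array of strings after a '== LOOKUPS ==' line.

Process each operation:
  add 56.0.0.0/6 -> H1 at depth 6
  add 228.85.192.0/20 -> H0 at depth 20
  add 228.0.0.0/8 -> H7 at depth 8
  add 55.128.0.0/10 -> H7 at depth 10
  ? 228.0.14.48  path d0:-→d1:-→d2:-→d3:-→d4:-→d5:-→d6:-→d7:-→d8:H7→d9:-  best=H7
  add 0.0.0.0/0 -> H4 at depth 0
  ? 56.0.0.14  path d0:H4→d1:-→d2:-→d3:-→d4:-→d5:-→d6:H1  best=H1
  - 228.0.0.0/8 clear@8
  - 55.128.0.0/10 clear@10
  add 55.168.0.0/16 -> H4 at depth 16
  ? 56.0.0.0  path d0:H4→d1:-→d2:-→d3:-→d4:-→d5:-→d6:H1  best=H1
  ? 228.85.192.4  path d0:H4→d1:-→d2:-→d3:-→d4:-→d5:-→d6:-→d7:-→d8:-→d9:-→d10:-→d11:-→d12:-→d13:-→d14:-→d15:-→d16:-→d17:-→d18:-→d19:-→d20:H0  best=H0
  add 228.0.0.0/8 -> H7 at depth 8
  add 70.27.80.129/32 -> H3 at depth 32
  add 70.0.0.0/8 -> H1 at depth 8
  ? 70.0.14.77  path d0:H4→d1:-→d2:-→d3:-→d4:-→d5:-→d6:-→d7:-→d8:H1→d9:-→d10:-→d11:-  best=H1
  - 70.27.80.129/32 clear@32
  add 70.27.80.128/28 -> H7 at depth 28
  - 56.0.0.0/6 clear@6
  ? 70.9.25.151  path d0:H4→d1:-→d2:-→d3:-→d4:-→d5:-→d6:-→d7:-→d8:H1→d9:-→d10:-→d11:-  best=H1
  add 58.96.0.0/12 -> H2 at depth 12
  ? 74.50.247.31  path d0:H4→d1:-→d2:-→d3:-→d4:-  best=H4
  ? 228.85.192.46  path d0:H4→d1:-→d2:-→d3:-→d4:-→d5:-→d6:-→d7:-→d8:H7→d9:-→d10:-→d11:-→d12:-→d13:-→d14:-→d15:-→d16:-→d17:-→d18:-→d19:-→d20:H0  best=H0
  add 55.168.88.0/24 -> H4 at depth 24
  - 70.0.0.0/8 clear@8

== LOOKUPS ==
["H7","H1","H1","H0","H1","H1","H4","H0"]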